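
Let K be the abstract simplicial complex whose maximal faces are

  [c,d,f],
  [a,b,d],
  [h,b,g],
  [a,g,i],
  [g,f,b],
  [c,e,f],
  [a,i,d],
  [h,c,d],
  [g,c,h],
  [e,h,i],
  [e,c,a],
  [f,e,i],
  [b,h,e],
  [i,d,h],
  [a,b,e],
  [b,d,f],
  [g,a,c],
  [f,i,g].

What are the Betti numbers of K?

b_0 = 1, b_1 = 2, b_2 = 1.

Fix the vertex order a < b < c < d < e < f < g < h < i and write every simplex with vertices in increasing order. Then dim K = 2 and the simplices of K are:

  0-simplices (9): a, b, c, d, e, f, g, h, i
  1-simplices (27): ab, ac, ad, ae, ag, ai, bd, be, bf, bg, bh, cd, ce, cf, cg, ch, df, dh, di, ef, eh, ei, fg, fi, gh, gi, hi
  2-simplices (18): abd, abe, ace, acg, adi, agi, bdf, beh, bfg, bgh, cdf, cdh, cef, cgh, dhi, efi, ehi, fgi

giving chain groups C_0 ≅ Z^9, C_1 ≅ Z^27, C_2 ≅ Z^18.

∂_1: C_1 → C_0 sends each edge [p,q] (with p < q) to q − p. For instance
  ∂ag = g − a.
This gives a 9×27 integer matrix of rank 8; reducing to Smith normal form yields diagonal entries (1,1,1,1,1,1,1,1).

Boundary ∂_2: C_2 → C_1 acts by ∂[p,q,r] = [q,r] − [p,r] + [p,q]. For instance
  ∂cdf = df − cf + cd,
  ∂bgh = gh − bh + bg.
As a 27×18 matrix over Z this has rank 17, with invariant factors (1,1,1,1,1,1,1,1,1,1,1,1,1,1,1,1,1).

Now H_k = ker ∂_k / im ∂_{k+1}, so:

  H_0: rank C_0 − rank ∂_1 = 9 − 8 = 1, and the invariant factors of ∂_1 are all 1, so H_0 ≅ Z.
  H_1: rank ker ∂_1 − rank ∂_2 = (27 − 8) − 17 = 2, and the invariant factors of ∂_2 are all 1, so H_1 ≅ Z^2.
  H_2: rank ker ∂_2 − rank ∂_3 = (18 − 17) − 0 = 1, and there is no ∂_3, so H_2 ≅ Z.

As a check, the Euler characteristic is 9 − 27 + 18 = 0, which agrees with 1 − 2 + 1 = 0.

Hence the Betti numbers are b_0 = 1, b_1 = 2, b_2 = 1.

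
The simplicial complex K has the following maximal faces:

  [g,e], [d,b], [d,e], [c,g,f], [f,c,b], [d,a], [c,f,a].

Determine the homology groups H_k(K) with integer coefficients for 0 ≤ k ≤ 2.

K has 7 vertices, 11 edges, 3 triangles.
rank ∂_0 = 0, rank ∂_1 = 6 ⇒ b_0 = 7 − 0 − 6 = 1; all invariant factors of ∂_1 are 1 so no torsion. So H_0 = Z.
rank ∂_1 = 6, rank ∂_2 = 3 ⇒ b_1 = 11 − 6 − 3 = 2; all invariant factors of ∂_2 are 1 so no torsion. So H_1 = Z^2.
rank ∂_2 = 3, rank ∂_3 = 0 ⇒ b_2 = 3 − 3 − 0 = 0. So H_2 = 0.

H_0 = Z,  H_1 = Z^2,  H_2 = 0.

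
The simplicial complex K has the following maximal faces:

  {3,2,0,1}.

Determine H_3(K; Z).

H_3 ≅ 0.

Take the total order 0 < 1 < 2 < 3 on the vertex set. Then K (dimension 3) consists of the simplices:

  0-simplices (4): [0], [1], [2], [3]
  1-simplices (6): [0,1], [0,2], [0,3], [1,2], [1,3], [2,3]
  2-simplices (4): [0,1,2], [0,1,3], [0,2,3], [1,2,3]
  3-simplices (1): [0,1,2,3]

giving chain groups C_0 ≅ Z^4, C_1 ≅ Z^6, C_2 ≅ Z^4, C_3 ≅ Z^1.

The boundary map ∂_1: C_1 → C_0 sends each edge [p,q] (with p < q) to q − p. For instance
  ∂[0,3] = [3] − [0].
This gives a 4×6 integer matrix of rank 3; reducing to Smith normal form yields diagonal entries (1,1,1).

The boundary map ∂_2: C_2 → C_1 sends each 2-simplex [p,q,r] to [q,r] − [p,r] + [p,q]. For instance
  ∂[0,2,3] = [2,3] − [0,3] + [0,2],
  ∂[0,1,2] = [1,2] − [0,2] + [0,1].
The resulting 6×4 matrix has rank 3, and its Smith normal form has invariant factors (1,1,1).

∂_3: C_3 → C_2 sends each 3-simplex σ to the alternating sum Σ_i (−1)^i (σ with its i-th vertex removed). For instance
  ∂[0,1,2,3] = [1,2,3] − [0,2,3] + [0,1,3] − [0,1,2].
As a 4×1 matrix over Z this has rank 1, with invariant factors (1).

Now H_k = ker ∂_k / im ∂_{k+1}, so:

  H_3: rank ker ∂_3 − rank ∂_4 = (1 − 1) − 0 = 0, and there is no ∂_4, so H_3 ≅ 0.

(K is a triangulation of the 3-simplex.)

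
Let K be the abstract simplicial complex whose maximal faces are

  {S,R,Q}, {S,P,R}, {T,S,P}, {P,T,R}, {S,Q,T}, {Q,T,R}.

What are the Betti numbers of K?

We work with the vertex ordering P < Q < R < S < T. The simplices of K, each written with vertices in increasing order, are:

  0-simplices (5): P, Q, R, S, T
  1-simplices (9): PR, PS, PT, QR, QS, QT, RS, RT, ST
  2-simplices (6): PRS, PRT, PST, QRS, QRT, QST

giving chain groups C_0 ≅ Z^5, C_1 ≅ Z^9, C_2 ≅ Z^6.

Boundary ∂_1: C_1 → C_0 maps an edge to its endpoints' difference, ∂[p,q] = q − p. For instance
  ∂QS = S − Q.
As a 5×9 matrix over Z this has rank 4, with invariant factors (1,1,1,1).

The boundary map ∂_2: C_2 → C_1 sends each 2-simplex [p,q,r] to [q,r] − [p,r] + [p,q]. For instance
  ∂QRS = RS − QS + QR,
  ∂PRT = RT − PT + PR.
This gives a 9×6 integer matrix of rank 5; reducing to Smith normal form yields diagonal entries (1,1,1,1,1).

Computing H_k = (kernel of ∂_k) / (image of ∂_{k+1}):

  H_0: rank C_0 − rank ∂_1 = 5 − 4 = 1, and the invariant factors of ∂_1 are all 1, so H_0 ≅ Z.
  H_1: rank ker ∂_1 − rank ∂_2 = (9 − 4) − 5 = 0, and the invariant factors of ∂_2 are all 1, so H_1 ≅ 0.
  H_2: rank ker ∂_2 − rank ∂_3 = (6 − 5) − 0 = 1, and there is no ∂_3, so H_2 ≅ Z.

Hence the Betti numbers are b_0 = 1, b_1 = 0, b_2 = 1.

b_0 = 1, b_1 = 0, b_2 = 1.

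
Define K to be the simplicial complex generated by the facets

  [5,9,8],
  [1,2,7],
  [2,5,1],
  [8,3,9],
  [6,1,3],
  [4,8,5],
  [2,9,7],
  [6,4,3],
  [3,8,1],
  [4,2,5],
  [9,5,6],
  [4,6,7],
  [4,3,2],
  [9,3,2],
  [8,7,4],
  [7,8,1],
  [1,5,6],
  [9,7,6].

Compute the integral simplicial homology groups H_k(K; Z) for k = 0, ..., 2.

Take the total order 1 < 2 < 3 < 4 < 5 < 6 < 7 < 8 < 9 on the vertex set. Then K (dimension 2) consists of the simplices:

  0-simplices (9): [1], [2], [3], [4], [5], [6], [7], [8], [9]
  1-simplices (27): (27 of them)
  2-simplices (18): [1,2,5], [1,2,7], [1,3,6], [1,3,8], [1,5,6], [1,7,8], [2,3,4], [2,3,9], [2,4,5], [2,7,9], [3,4,6], [3,8,9], [4,5,8], [4,6,7], [4,7,8], [5,6,9], [5,8,9], [6,7,9]

so the chain groups are C_0 ≅ Z^9, C_1 ≅ Z^27, C_2 ≅ Z^18.

The boundary map ∂_1: C_1 → C_0 sends each edge [p,q] (with p < q) to q − p. For instance
  ∂[1,5] = [5] − [1].
The resulting 9×27 matrix has rank 8, and its Smith normal form has invariant factors (1,1,1,1,1,1,1,1).

The boundary map ∂_2: C_2 → C_1 sends each 2-simplex [p,q,r] to [q,r] − [p,r] + [p,q]. For instance
  ∂[3,8,9] = [8,9] − [3,9] + [3,8],
  ∂[1,7,8] = [7,8] − [1,8] + [1,7].
This gives a 27×18 integer matrix of rank 17; reducing to Smith normal form yields diagonal entries (1,1,1,1,1,1,1,1,1,1,1,1,1,1,1,1,1).

Now H_k = ker ∂_k / im ∂_{k+1}, so:

  H_0: rank C_0 − rank ∂_1 = 9 − 8 = 1, and the invariant factors of ∂_1 are all 1, so H_0 ≅ Z.
  H_1: rank ker ∂_1 − rank ∂_2 = (27 − 8) − 17 = 2, and the invariant factors of ∂_2 are all 1, so H_1 ≅ Z^2.
  H_2: rank ker ∂_2 − rank ∂_3 = (18 − 17) − 0 = 1, and there is no ∂_3, so H_2 ≅ Z.

H_0 ≅ Z,  H_1 ≅ Z^2,  H_2 ≅ Z.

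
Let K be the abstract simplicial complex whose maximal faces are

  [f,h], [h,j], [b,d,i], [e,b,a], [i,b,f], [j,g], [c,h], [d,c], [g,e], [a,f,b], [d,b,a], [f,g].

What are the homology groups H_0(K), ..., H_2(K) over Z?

H_0 ≅ Z,  H_1 ≅ Z^3,  H_2 = 0.

Order the vertices as a < b < c < d < e < f < g < h < i < j. Listing each simplex with vertices in this order, K has dimension 2 with simplices:

  0-simplices (10): a, b, c, d, e, f, g, h, i, j
  1-simplices (17): ab, ad, ae, af, bd, be, bf, bi, cd, ch, di, eg, fg, fh, fi, gj, hj
  2-simplices (5): abd, abe, abf, bdi, bfi

giving chain groups C_0 ≅ Z^10, C_1 ≅ Z^17, C_2 ≅ Z^5.

The boundary map ∂_1: C_1 → C_0 is given by ∂[p,q] = [q] − [p].
The resulting 10×17 matrix has rank 9, and its Smith normal form has invariant factors (1,1,1,1,1,1,1,1,1).

∂_2: C_2 → C_1 maps a triangle to the signed sum of its edges. For instance
  ∂abf = bf − af + ab,
  ∂bfi = fi − bi + bf.
This gives a 17×5 integer matrix of rank 5; reducing to Smith normal form yields diagonal entries (1,1,1,1,1).

Now H_k = ker ∂_k / im ∂_{k+1}, so:

  H_0: rank C_0 − rank ∂_1 = 10 − 9 = 1, and the invariant factors of ∂_1 are all 1, so H_0 = Z.
  H_1: rank ker ∂_1 − rank ∂_2 = (17 − 9) − 5 = 3, and the invariant factors of ∂_2 are all 1, so H_1 = Z^3.
  H_2: rank ker ∂_2 − rank ∂_3 = (5 − 5) − 0 = 0, and there is no ∂_3, so H_2 = 0.

As a check, the Euler characteristic is 10 − 17 + 5 = -2, which agrees with 1 − 3 + 0 = -2.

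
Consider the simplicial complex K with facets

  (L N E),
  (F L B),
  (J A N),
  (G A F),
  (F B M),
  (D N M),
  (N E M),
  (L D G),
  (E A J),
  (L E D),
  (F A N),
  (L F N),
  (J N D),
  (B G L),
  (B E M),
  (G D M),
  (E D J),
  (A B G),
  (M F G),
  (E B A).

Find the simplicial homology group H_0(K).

H_0 = Z.

Order the vertices as A < B < D < E < F < G < J < L < M < N. Listing each simplex with vertices in this order, K has dimension 2 with simplices:

  0-simplices (10): A, B, D, E, F, G, J, L, M, N
  1-simplices (30): AB, AE, AF, AG, AJ, AN, BE, BF, BG, BL, BM, DE, DG, DJ, DL, DM, DN, EJ, EL, EM, EN, FG, FL, FM, FN, GL, GM, JN, LN, MN
  2-simplices (20): ABE, ABG, AEJ, AFG, AFN, AJN, BEM, BFL, BFM, BGL, DEJ, DEL, DGL, DGM, DJN, DMN, ELN, EMN, FGM, FLN

Hence C_0 ≅ Z^10, C_1 ≅ Z^30, C_2 ≅ Z^20.

The boundary map ∂_1: C_1 → C_0 sends each edge [p,q] (with p < q) to q − p. For instance
  ∂AF = F − A.
The resulting 10×30 matrix has rank 9, and its Smith normal form has invariant factors (1,1,1,1,1,1,1,1,1).

∂_2: C_2 → C_1 maps a triangle to the signed sum of its edges. For instance
  ∂BFM = FM − BM + BF,
  ∂ELN = LN − EN + EL.
The 30×20 boundary matrix has rank 20 and Smith normal form diag(1,1,1,1,1,1,1,1,1,1,1,1,1,1,1,1,1,1,1,2).

Computing H_k = (kernel of ∂_k) / (image of ∂_{k+1}):

  H_0: rank C_0 − rank ∂_1 = 10 − 9 = 1, and the invariant factors of ∂_1 are all 1, so H_0 ≅ Z.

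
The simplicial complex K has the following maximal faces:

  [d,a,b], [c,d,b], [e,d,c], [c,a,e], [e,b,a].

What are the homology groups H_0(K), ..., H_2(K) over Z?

K has 5 vertices, 10 edges, 5 triangles.
rank ∂_0 = 0, rank ∂_1 = 4 ⇒ b_0 = 5 − 0 − 4 = 1; all invariant factors of ∂_1 are 1 so no torsion. So H_0 = Z.
rank ∂_1 = 4, rank ∂_2 = 5 ⇒ b_1 = 10 − 4 − 5 = 1; all invariant factors of ∂_2 are 1 so no torsion. So H_1 = Z.
rank ∂_2 = 5, rank ∂_3 = 0 ⇒ b_2 = 5 − 5 − 0 = 0. So H_2 = 0.

H_0 ≅ Z,  H_1 ≅ Z,  H_2 = 0.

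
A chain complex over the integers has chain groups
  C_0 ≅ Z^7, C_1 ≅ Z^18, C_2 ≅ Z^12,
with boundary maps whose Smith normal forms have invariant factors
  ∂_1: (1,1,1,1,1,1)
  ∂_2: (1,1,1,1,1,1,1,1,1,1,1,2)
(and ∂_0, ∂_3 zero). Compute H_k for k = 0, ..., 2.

H_0: b_0 = 7 − 0 − 6 = 1; torsion from ∂_1 factors > 1: none. So H_0 = Z.
H_1: b_1 = 18 − 6 − 12 = 0; torsion from ∂_2 factors > 1: [2]. So H_1 = Z/2.
H_2: b_2 = 12 − 12 − 0 = 0; torsion from ∂_3 factors > 1: none. So H_2 = 0.

H_0 = Z,  H_1 = Z/2,  H_2 = 0.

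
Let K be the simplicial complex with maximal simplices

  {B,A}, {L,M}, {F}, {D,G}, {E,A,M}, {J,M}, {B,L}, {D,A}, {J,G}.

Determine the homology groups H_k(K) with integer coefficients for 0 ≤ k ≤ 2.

Take the total order A < B < D < E < F < G < J < L < M on the vertex set. Then K (dimension 2) consists of the simplices:

  0-simplices (9): A, B, D, E, F, G, J, L, M
  1-simplices (10): AB, AD, AE, AM, BL, DG, EM, GJ, JM, LM
  2-simplices (1): AEM

Hence C_0 ≅ Z^9, C_1 ≅ Z^10, C_2 ≅ Z^1.

∂_1: C_1 → C_0 sends each edge [p,q] (with p < q) to q − p. For instance
  ∂EM = M − E.
The resulting 9×10 matrix has rank 7, and its Smith normal form has invariant factors (1,1,1,1,1,1,1).

∂_2: C_2 → C_1 sends each 2-simplex [p,q,r] to [q,r] − [p,r] + [p,q]. For instance
  ∂AEM = EM − AM + AE.
The 10×1 boundary matrix has rank 1 and Smith normal form diag(1).

From H_k ≅ ker(∂_k) / im(∂_{k+1}) we obtain:

  H_0: rank C_0 − rank ∂_1 = 9 − 7 = 2, and the invariant factors of ∂_1 are all 1, so H_0 ≅ Z^2.
  H_1: rank ker ∂_1 − rank ∂_2 = (10 − 7) − 1 = 2, and the invariant factors of ∂_2 are all 1, so H_1 ≅ Z^2.
  H_2: rank ker ∂_2 − rank ∂_3 = (1 − 1) − 0 = 0, and there is no ∂_3, so H_2 ≅ 0.

H_0 = Z^2,  H_1 = Z^2,  H_2 = 0.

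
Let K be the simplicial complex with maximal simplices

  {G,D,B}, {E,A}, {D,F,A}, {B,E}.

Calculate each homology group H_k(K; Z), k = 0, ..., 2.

Take the total order A < B < D < E < F < G on the vertex set. Then K (dimension 2) consists of the simplices:

  0-simplices (6): A, B, D, E, F, G
  1-simplices (8): AD, AE, AF, BD, BE, BG, DF, DG
  2-simplices (2): ADF, BDG

so the chain groups are C_0 ≅ Z^6, C_1 ≅ Z^8, C_2 ≅ Z^2.

The boundary map ∂_1: C_1 → C_0 sends each edge [p,q] (with p < q) to q − p. For instance
  ∂AE = E − A.
As a 6×8 matrix over Z this has rank 5, with invariant factors (1,1,1,1,1).

The boundary map ∂_2: C_2 → C_1 sends each 2-simplex [p,q,r] to [q,r] − [p,r] + [p,q]. For instance
  ∂ADF = DF − AF + AD,
  ∂BDG = DG − BG + BD.
As a 8×2 matrix over Z this has rank 2, with invariant factors (1,1).

Now H_k = ker ∂_k / im ∂_{k+1}, so:

  H_0: rank C_0 − rank ∂_1 = 6 − 5 = 1, and the invariant factors of ∂_1 are all 1, so H_0 ≅ Z.
  H_1: rank ker ∂_1 − rank ∂_2 = (8 − 5) − 2 = 1, and the invariant factors of ∂_2 are all 1, so H_1 ≅ Z.
  H_2: rank ker ∂_2 − rank ∂_3 = (2 − 2) − 0 = 0, and there is no ∂_3, so H_2 ≅ 0.

As a check, the Euler characteristic is 6 − 8 + 2 = 0, which agrees with 1 − 1 + 0 = 0.

H_0 = Z,  H_1 = Z,  H_2 = 0.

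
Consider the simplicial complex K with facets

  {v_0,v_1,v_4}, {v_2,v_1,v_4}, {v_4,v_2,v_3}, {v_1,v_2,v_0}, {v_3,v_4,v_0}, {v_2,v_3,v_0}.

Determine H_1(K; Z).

H_1 ≅ 0.

Order the vertices as v_0 < v_1 < v_2 < v_3 < v_4. Listing each simplex with vertices in this order, K has dimension 2 with simplices:

  0-simplices (5): [v_0], [v_1], [v_2], [v_3], [v_4]
  1-simplices (9): [v_0,v_1], [v_0,v_2], [v_0,v_3], [v_0,v_4], [v_1,v_2], [v_1,v_4], [v_2,v_3], [v_2,v_4], [v_3,v_4]
  2-simplices (6): [v_0,v_1,v_2], [v_0,v_1,v_4], [v_0,v_2,v_3], [v_0,v_3,v_4], [v_1,v_2,v_4], [v_2,v_3,v_4]

Hence C_0 ≅ Z^5, C_1 ≅ Z^9, C_2 ≅ Z^6.

∂_1: C_1 → C_0 maps an edge to its endpoints' difference, ∂[p,q] = q − p.
This gives a 5×9 integer matrix of rank 4; reducing to Smith normal form yields diagonal entries (1,1,1,1).

The boundary map ∂_2: C_2 → C_1 sends each 2-simplex [p,q,r] to [q,r] − [p,r] + [p,q]. For instance
  ∂[v_0,v_2,v_3] = [v_2,v_3] − [v_0,v_3] + [v_0,v_2],
  ∂[v_0,v_1,v_4] = [v_1,v_4] − [v_0,v_4] + [v_0,v_1].
The 9×6 boundary matrix has rank 5 and Smith normal form diag(1,1,1,1,1).

From H_k ≅ ker(∂_k) / im(∂_{k+1}) we obtain:

  H_1: rank ker ∂_1 − rank ∂_2 = (9 − 4) − 5 = 0, and the invariant factors of ∂_2 are all 1, so H_1 ≅ 0.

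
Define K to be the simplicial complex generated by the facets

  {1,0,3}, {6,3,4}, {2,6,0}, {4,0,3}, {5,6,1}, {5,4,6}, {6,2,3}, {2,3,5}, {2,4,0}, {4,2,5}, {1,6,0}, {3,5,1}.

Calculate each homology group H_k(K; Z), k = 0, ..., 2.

Take the total order 0 < 1 < 2 < 3 < 4 < 5 < 6 on the vertex set. Then K (dimension 2) consists of the simplices:

  0-simplices (7): [0], [1], [2], [3], [4], [5], [6]
  1-simplices (18): [0,1], [0,2], [0,3], [0,4], [0,6], [1,3], [1,5], [1,6], [2,3], [2,4], [2,5], [2,6], [3,4], [3,5], [3,6], [4,5], [4,6], [5,6]
  2-simplices (12): [0,1,3], [0,1,6], [0,2,4], [0,2,6], [0,3,4], [1,3,5], [1,5,6], [2,3,5], [2,3,6], [2,4,5], [3,4,6], [4,5,6]

so the chain groups are C_0 ≅ Z^7, C_1 ≅ Z^18, C_2 ≅ Z^12.

Boundary ∂_1: C_1 → C_0 maps an edge to its endpoints' difference, ∂[p,q] = q − p. For instance
  ∂[2,6] = [6] − [2].
The resulting 7×18 matrix has rank 6, and its Smith normal form has invariant factors (1,1,1,1,1,1).

Boundary ∂_2: C_2 → C_1 sends each 2-simplex [p,q,r] to [q,r] − [p,r] + [p,q]. For instance
  ∂[0,3,4] = [3,4] − [0,4] + [0,3],
  ∂[1,5,6] = [5,6] − [1,6] + [1,5].
As a 18×12 matrix over Z this has rank 12, with invariant factors (1,1,1,1,1,1,1,1,1,1,1,2).

Reading off H_k = ker ∂_k / im ∂_{k+1}:

  H_0: rank C_0 − rank ∂_1 = 7 − 6 = 1, and the invariant factors of ∂_1 are all 1, so H_0 ≅ Z.
  H_1: rank ker ∂_1 − rank ∂_2 = (18 − 6) − 12 = 0, and ∂_2 has invariant factor 2 > 1, so H_1 ≅ Z/2Z.
  H_2: rank ker ∂_2 − rank ∂_3 = (12 − 12) − 0 = 0, and there is no ∂_3, so H_2 ≅ 0.

(K is a triangulation of the real projective plane RP^2.)

H_0 = Z,  H_1 = Z/2Z,  H_2 = 0.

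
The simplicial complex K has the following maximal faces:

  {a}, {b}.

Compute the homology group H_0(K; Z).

H_0 ≅ Z^2.

Take the total order a < b on the vertex set. Then K (dimension 0) consists of the simplices:

  0-simplices (2): a, b

so the chain groups are C_0 ≅ Z^2.

Computing H_k = (kernel of ∂_k) / (image of ∂_{k+1}):

  H_0: rank C_0 − rank ∂_1 = 2 − 0 = 2, and there is no ∂_1, so H_0 ≅ Z^2.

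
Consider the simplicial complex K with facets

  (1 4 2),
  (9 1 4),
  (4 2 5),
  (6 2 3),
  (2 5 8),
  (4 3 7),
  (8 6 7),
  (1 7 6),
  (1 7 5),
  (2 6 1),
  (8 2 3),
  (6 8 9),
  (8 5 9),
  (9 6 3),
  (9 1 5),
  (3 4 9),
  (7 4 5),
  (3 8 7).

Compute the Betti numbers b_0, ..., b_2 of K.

b_0 = 1, b_1 = 1, b_2 = 0.

Order the vertices as 1 < 2 < 3 < 4 < 5 < 6 < 7 < 8 < 9. Listing each simplex with vertices in this order, K has dimension 2 with simplices:

  0-simplices (9): [1], [2], [3], [4], [5], [6], [7], [8], [9]
  1-simplices (27): (27 of them)
  2-simplices (18): [1,2,4], [1,2,6], [1,4,9], [1,5,7], [1,5,9], [1,6,7], [2,3,6], [2,3,8], [2,4,5], [2,5,8], [3,4,7], [3,4,9], [3,6,9], [3,7,8], [4,5,7], [5,8,9], [6,7,8], [6,8,9]

Hence C_0 ≅ Z^9, C_1 ≅ Z^27, C_2 ≅ Z^18.

The boundary map ∂_1: C_1 → C_0 sends each edge [p,q] (with p < q) to q − p. For instance
  ∂[6,9] = [9] − [6].
The 9×27 boundary matrix has rank 8 and Smith normal form diag(1,1,1,1,1,1,1,1).

∂_2: C_2 → C_1 sends each 2-simplex [p,q,r] to [q,r] − [p,r] + [p,q]. For instance
  ∂[5,8,9] = [8,9] − [5,9] + [5,8],
  ∂[4,5,7] = [5,7] − [4,7] + [4,5].
As a 27×18 matrix over Z this has rank 18, with invariant factors (1,1,1,1,1,1,1,1,1,1,1,1,1,1,1,1,1,2).

Reading off H_k = ker ∂_k / im ∂_{k+1}:

  H_0: rank C_0 − rank ∂_1 = 9 − 8 = 1, and the invariant factors of ∂_1 are all 1, so H_0 = Z.
  H_1: rank ker ∂_1 − rank ∂_2 = (27 − 8) − 18 = 1, and ∂_2 has invariant factor 2 > 1, so H_1 = Z × Z/2.
  H_2: rank ker ∂_2 − rank ∂_3 = (18 − 18) − 0 = 0, and there is no ∂_3, so H_2 = 0.

(K is a triangulation of the Klein bottle.)

Hence the Betti numbers are b_0 = 1, b_1 = 1, b_2 = 0.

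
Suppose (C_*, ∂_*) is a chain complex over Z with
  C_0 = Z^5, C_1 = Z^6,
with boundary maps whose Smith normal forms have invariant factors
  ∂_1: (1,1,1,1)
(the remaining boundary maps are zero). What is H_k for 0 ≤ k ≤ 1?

H_0 ≅ Z,  H_1 ≅ Z^2.

H_0: b_0 = 5 − 0 − 4 = 1; torsion from ∂_1 factors > 1: none. So H_0 ≅ Z.
H_1: b_1 = 6 − 4 − 0 = 2; torsion from ∂_2 factors > 1: none. So H_1 ≅ Z^2.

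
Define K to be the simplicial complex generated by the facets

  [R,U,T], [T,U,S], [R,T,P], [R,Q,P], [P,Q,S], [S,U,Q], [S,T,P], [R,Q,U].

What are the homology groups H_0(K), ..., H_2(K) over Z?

H_0 = Z,  H_1 = 0,  H_2 = Z.

Order the vertices as P < Q < R < S < T < U. Listing each simplex with vertices in this order, K has dimension 2 with simplices:

  0-simplices (6): P, Q, R, S, T, U
  1-simplices (12): PQ, PR, PS, PT, QR, QS, QU, RT, RU, ST, SU, TU
  2-simplices (8): PQR, PQS, PRT, PST, QRU, QSU, RTU, STU

so the chain groups are C_0 ≅ Z^6, C_1 ≅ Z^12, C_2 ≅ Z^8.

∂_1: C_1 → C_0 is given by ∂[p,q] = [q] − [p]. For instance
  ∂RU = U − R.
The 6×12 boundary matrix has rank 5 and Smith normal form diag(1,1,1,1,1).

Boundary ∂_2: C_2 → C_1 maps a triangle to the signed sum of its edges. For instance
  ∂PRT = RT − PT + PR,
  ∂PST = ST − PT + PS.
The resulting 12×8 matrix has rank 7, and its Smith normal form has invariant factors (1,1,1,1,1,1,1).

From H_k ≅ ker(∂_k) / im(∂_{k+1}) we obtain:

  H_0: rank C_0 − rank ∂_1 = 6 − 5 = 1, and the invariant factors of ∂_1 are all 1, so H_0 = Z.
  H_1: rank ker ∂_1 − rank ∂_2 = (12 − 5) − 7 = 0, and the invariant factors of ∂_2 are all 1, so H_1 = 0.
  H_2: rank ker ∂_2 − rank ∂_3 = (8 − 7) − 0 = 1, and there is no ∂_3, so H_2 = Z.

(K is a triangulation of the 2-sphere S^2.)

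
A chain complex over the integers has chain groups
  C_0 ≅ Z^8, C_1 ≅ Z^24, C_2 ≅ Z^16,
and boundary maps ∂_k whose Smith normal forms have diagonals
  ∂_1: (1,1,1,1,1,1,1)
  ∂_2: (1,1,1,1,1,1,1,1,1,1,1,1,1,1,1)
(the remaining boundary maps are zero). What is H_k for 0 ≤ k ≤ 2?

H_0 ≅ Z,  H_1 ≅ Z^2,  H_2 ≅ Z.

H_0: b_0 = 8 − 0 − 7 = 1; torsion from ∂_1 factors > 1: none. So H_0 ≅ Z.
H_1: b_1 = 24 − 7 − 15 = 2; torsion from ∂_2 factors > 1: none. So H_1 ≅ Z^2.
H_2: b_2 = 16 − 15 − 0 = 1; torsion from ∂_3 factors > 1: none. So H_2 ≅ Z.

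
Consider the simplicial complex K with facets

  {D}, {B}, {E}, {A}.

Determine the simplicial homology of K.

H_0 ≅ Z^4.

Take the total order A < B < D < E on the vertex set. Then K (dimension 0) consists of the simplices:

  0-simplices (4): A, B, D, E

Hence C_0 ≅ Z^4.

From H_k ≅ ker(∂_k) / im(∂_{k+1}) we obtain:

  H_0: rank C_0 − rank ∂_1 = 4 − 0 = 4, and there is no ∂_1, so H_0 ≅ Z^4.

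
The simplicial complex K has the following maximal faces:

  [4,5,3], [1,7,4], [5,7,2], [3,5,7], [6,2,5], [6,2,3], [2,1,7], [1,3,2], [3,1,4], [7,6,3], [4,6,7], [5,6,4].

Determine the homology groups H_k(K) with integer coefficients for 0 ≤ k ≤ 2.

H_0 ≅ Z,  H_1 ≅ Z/2,  H_2 = 0.

Take the total order 1 < 2 < 3 < 4 < 5 < 6 < 7 on the vertex set. Then K (dimension 2) consists of the simplices:

  0-simplices (7): [1], [2], [3], [4], [5], [6], [7]
  1-simplices (18): [1,2], [1,3], [1,4], [1,7], [2,3], [2,5], [2,6], [2,7], [3,4], [3,5], [3,6], [3,7], [4,5], [4,6], [4,7], [5,6], [5,7], [6,7]
  2-simplices (12): [1,2,3], [1,2,7], [1,3,4], [1,4,7], [2,3,6], [2,5,6], [2,5,7], [3,4,5], [3,5,7], [3,6,7], [4,5,6], [4,6,7]

Hence C_0 ≅ Z^7, C_1 ≅ Z^18, C_2 ≅ Z^12.

The boundary map ∂_1: C_1 → C_0 sends each edge [p,q] (with p < q) to q − p.
As a 7×18 matrix over Z this has rank 6, with invariant factors (1,1,1,1,1,1).

∂_2: C_2 → C_1 maps a triangle to the signed sum of its edges. For instance
  ∂[1,2,3] = [2,3] − [1,3] + [1,2],
  ∂[3,5,7] = [5,7] − [3,7] + [3,5].
This gives a 18×12 integer matrix of rank 12; reducing to Smith normal form yields diagonal entries (1,1,1,1,1,1,1,1,1,1,1,2).

Now H_k = ker ∂_k / im ∂_{k+1}, so:

  H_0: rank C_0 − rank ∂_1 = 7 − 6 = 1, and the invariant factors of ∂_1 are all 1, so H_0 ≅ Z.
  H_1: rank ker ∂_1 − rank ∂_2 = (18 − 6) − 12 = 0, and ∂_2 has invariant factor 2 > 1, so H_1 ≅ Z/2.
  H_2: rank ker ∂_2 − rank ∂_3 = (12 − 12) − 0 = 0, and there is no ∂_3, so H_2 ≅ 0.

(K is a triangulation of the real projective plane RP^2.)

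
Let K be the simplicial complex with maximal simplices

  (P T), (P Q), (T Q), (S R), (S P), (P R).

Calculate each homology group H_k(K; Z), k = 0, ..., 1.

Fix the vertex order P < Q < R < S < T and write every simplex with vertices in increasing order. Then dim K = 1 and the simplices of K are:

  0-simplices (5): P, Q, R, S, T
  1-simplices (6): PQ, PR, PS, PT, QT, RS

Hence C_0 ≅ Z^5, C_1 ≅ Z^6.

∂_1: C_1 → C_0 is given by ∂[p,q] = [q] − [p].
The 5×6 boundary matrix has rank 4 and Smith normal form diag(1,1,1,1).

Now H_k = ker ∂_k / im ∂_{k+1}, so:

  H_0: rank C_0 − rank ∂_1 = 5 − 4 = 1, and the invariant factors of ∂_1 are all 1, so H_0 ≅ Z.
  H_1: rank ker ∂_1 − rank ∂_2 = (6 − 4) − 0 = 2, and there is no ∂_2, so H_1 ≅ Z^2.

As a check, the Euler characteristic is 5 − 6 = -1, which agrees with 1 − 2 = -1.

H_0 = Z,  H_1 = Z^2.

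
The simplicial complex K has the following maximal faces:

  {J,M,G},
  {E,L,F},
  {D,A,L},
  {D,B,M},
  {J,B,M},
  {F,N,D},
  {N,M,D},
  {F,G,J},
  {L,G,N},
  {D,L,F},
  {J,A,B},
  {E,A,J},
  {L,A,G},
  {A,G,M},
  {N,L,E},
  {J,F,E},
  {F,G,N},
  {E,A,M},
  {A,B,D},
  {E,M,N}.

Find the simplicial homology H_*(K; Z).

H_0 = Z,  H_1 = Z ⊕ Z/2Z,  H_2 = 0.

Fix the vertex order A < B < D < E < F < G < J < L < M < N and write every simplex with vertices in increasing order. Then dim K = 2 and the simplices of K are:

  0-simplices (10): A, B, D, E, F, G, J, L, M, N
  1-simplices (30): AB, AD, AE, AG, AJ, AL, AM, BD, BJ, BM, DF, DL, DM, DN, EF, EJ, EL, EM, EN, FG, FJ, FL, FN, GJ, GL, GM, GN, JM, LN, MN
  2-simplices (20): ABD, ABJ, ADL, AEJ, AEM, AGL, AGM, BDM, BJM, DFL, DFN, DMN, EFJ, EFL, ELN, EMN, FGJ, FGN, GJM, GLN

Hence C_0 ≅ Z^10, C_1 ≅ Z^30, C_2 ≅ Z^20.

The boundary map ∂_1: C_1 → C_0 maps an edge to its endpoints' difference, ∂[p,q] = q − p. For instance
  ∂DF = F − D.
The 10×30 boundary matrix has rank 9 and Smith normal form diag(1,1,1,1,1,1,1,1,1).

The boundary map ∂_2: C_2 → C_1 maps a triangle to the signed sum of its edges. For instance
  ∂AGL = GL − AL + AG,
  ∂GLN = LN − GN + GL.
As a 30×20 matrix over Z this has rank 20, with invariant factors (1,1,1,1,1,1,1,1,1,1,1,1,1,1,1,1,1,1,1,2).

Reading off H_k = ker ∂_k / im ∂_{k+1}:

  H_0: rank C_0 − rank ∂_1 = 10 − 9 = 1, and the invariant factors of ∂_1 are all 1, so H_0 = Z.
  H_1: rank ker ∂_1 − rank ∂_2 = (30 − 9) − 20 = 1, and ∂_2 has invariant factor 2 > 1, so H_1 = Z ⊕ Z/2Z.
  H_2: rank ker ∂_2 − rank ∂_3 = (20 − 20) − 0 = 0, and there is no ∂_3, so H_2 = 0.

As a check, the Euler characteristic is 10 − 30 + 20 = 0, which agrees with 1 − 1 + 0 = 0.
(K is a triangulation of the Klein bottle.)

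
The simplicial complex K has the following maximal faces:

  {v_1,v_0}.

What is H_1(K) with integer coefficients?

K has 2 vertices, 1 edge.
rank ∂_1 = 1, rank ∂_2 = 0 ⇒ b_1 = 1 − 1 − 0 = 0. So H_1 ≅ 0.

H_1 = 0.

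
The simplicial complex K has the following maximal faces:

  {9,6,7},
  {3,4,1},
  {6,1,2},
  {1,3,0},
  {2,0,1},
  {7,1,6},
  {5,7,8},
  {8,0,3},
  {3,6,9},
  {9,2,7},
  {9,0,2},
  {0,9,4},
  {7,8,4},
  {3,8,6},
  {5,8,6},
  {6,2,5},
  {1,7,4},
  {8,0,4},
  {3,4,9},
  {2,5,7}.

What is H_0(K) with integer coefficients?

Order the vertices as 0 < 1 < 2 < 3 < 4 < 5 < 6 < 7 < 8 < 9. Listing each simplex with vertices in this order, K has dimension 2 with simplices:

  0-simplices (10): [0], [1], [2], [3], [4], [5], [6], [7], [8], [9]
  1-simplices (30): (30 of them)
  2-simplices (20): (20 of them)

Hence C_0 ≅ Z^10, C_1 ≅ Z^30, C_2 ≅ Z^20.

Boundary ∂_1: C_1 → C_0 maps an edge to its endpoints' difference, ∂[p,q] = q − p.
This gives a 10×30 integer matrix of rank 9; reducing to Smith normal form yields diagonal entries (1,1,1,1,1,1,1,1,1).

The boundary map ∂_2: C_2 → C_1 maps a triangle to the signed sum of its edges. For instance
  ∂[0,1,2] = [1,2] − [0,2] + [0,1],
  ∂[0,3,8] = [3,8] − [0,8] + [0,3].
This gives a 30×20 integer matrix of rank 20; reducing to Smith normal form yields diagonal entries (1,1,1,1,1,1,1,1,1,1,1,1,1,1,1,1,1,1,1,2).

Reading off H_k = ker ∂_k / im ∂_{k+1}:

  H_0: rank C_0 − rank ∂_1 = 10 − 9 = 1, and the invariant factors of ∂_1 are all 1, so H_0 = Z.

(K is a triangulation of the Klein bottle.)

H_0 = Z.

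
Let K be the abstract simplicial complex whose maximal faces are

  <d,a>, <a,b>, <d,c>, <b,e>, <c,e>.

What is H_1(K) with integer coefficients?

Order the vertices as a < b < c < d < e. Listing each simplex with vertices in this order, K has dimension 1 with simplices:

  0-simplices (5): a, b, c, d, e
  1-simplices (5): ab, ad, be, cd, ce

giving chain groups C_0 ≅ Z^5, C_1 ≅ Z^5.

∂_1: C_1 → C_0 maps an edge to its endpoints' difference, ∂[p,q] = q − p. For instance
  ∂cd = d − c.
The 5×5 boundary matrix has rank 4 and Smith normal form diag(1,1,1,1).

Reading off H_k = ker ∂_k / im ∂_{k+1}:

  H_1: rank ker ∂_1 − rank ∂_2 = (5 − 4) − 0 = 1, and there is no ∂_2, so H_1 ≅ Z.

(K is a triangulation of the circle S^1.)

H_1 ≅ Z.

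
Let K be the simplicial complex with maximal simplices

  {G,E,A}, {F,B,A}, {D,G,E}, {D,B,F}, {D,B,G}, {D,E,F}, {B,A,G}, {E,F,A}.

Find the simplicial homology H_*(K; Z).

H_0 ≅ Z,  H_1 = 0,  H_2 ≅ Z.

K has 6 vertices, 12 edges, 8 triangles.
rank ∂_0 = 0, rank ∂_1 = 5 ⇒ b_0 = 6 − 0 − 5 = 1; all invariant factors of ∂_1 are 1 so no torsion. So H_0 ≅ Z.
rank ∂_1 = 5, rank ∂_2 = 7 ⇒ b_1 = 12 − 5 − 7 = 0; all invariant factors of ∂_2 are 1 so no torsion. So H_1 ≅ 0.
rank ∂_2 = 7, rank ∂_3 = 0 ⇒ b_2 = 8 − 7 − 0 = 1. So H_2 ≅ Z.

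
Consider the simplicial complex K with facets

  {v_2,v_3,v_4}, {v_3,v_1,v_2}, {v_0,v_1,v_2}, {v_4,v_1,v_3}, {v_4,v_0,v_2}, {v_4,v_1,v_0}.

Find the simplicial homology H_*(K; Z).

We work with the vertex ordering v_0 < v_1 < v_2 < v_3 < v_4. The simplices of K, each written with vertices in increasing order, are:

  0-simplices (5): [v_0], [v_1], [v_2], [v_3], [v_4]
  1-simplices (9): [v_0,v_1], [v_0,v_2], [v_0,v_4], [v_1,v_2], [v_1,v_3], [v_1,v_4], [v_2,v_3], [v_2,v_4], [v_3,v_4]
  2-simplices (6): [v_0,v_1,v_2], [v_0,v_1,v_4], [v_0,v_2,v_4], [v_1,v_2,v_3], [v_1,v_3,v_4], [v_2,v_3,v_4]

so the chain groups are C_0 ≅ Z^5, C_1 ≅ Z^9, C_2 ≅ Z^6.

Boundary ∂_1: C_1 → C_0 maps an edge to its endpoints' difference, ∂[p,q] = q − p. For instance
  ∂[v_1,v_4] = [v_4] − [v_1].
As a 5×9 matrix over Z this has rank 4, with invariant factors (1,1,1,1).

∂_2: C_2 → C_1 acts by ∂[p,q,r] = [q,r] − [p,r] + [p,q]. For instance
  ∂[v_0,v_1,v_2] = [v_1,v_2] − [v_0,v_2] + [v_0,v_1],
  ∂[v_1,v_2,v_3] = [v_2,v_3] − [v_1,v_3] + [v_1,v_2].
The 9×6 boundary matrix has rank 5 and Smith normal form diag(1,1,1,1,1).

Reading off H_k = ker ∂_k / im ∂_{k+1}:

  H_0: rank C_0 − rank ∂_1 = 5 − 4 = 1, and the invariant factors of ∂_1 are all 1, so H_0 = Z.
  H_1: rank ker ∂_1 − rank ∂_2 = (9 − 4) − 5 = 0, and the invariant factors of ∂_2 are all 1, so H_1 = 0.
  H_2: rank ker ∂_2 − rank ∂_3 = (6 − 5) − 0 = 1, and there is no ∂_3, so H_2 = Z.

As a check, the Euler characteristic is 5 − 9 + 6 = 2, which agrees with 1 − 0 + 1 = 2.

H_0 ≅ Z,  H_1 = 0,  H_2 ≅ Z.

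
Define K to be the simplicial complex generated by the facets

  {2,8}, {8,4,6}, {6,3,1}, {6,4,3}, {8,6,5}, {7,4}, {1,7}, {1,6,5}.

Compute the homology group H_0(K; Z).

Order the vertices as 1 < 2 < 3 < 4 < 5 < 6 < 7 < 8. Listing each simplex with vertices in this order, K has dimension 2 with simplices:

  0-simplices (8): [1], [2], [3], [4], [5], [6], [7], [8]
  1-simplices (13): [1,3], [1,5], [1,6], [1,7], [2,8], [3,4], [3,6], [4,6], [4,7], [4,8], [5,6], [5,8], [6,8]
  2-simplices (5): [1,3,6], [1,5,6], [3,4,6], [4,6,8], [5,6,8]

so the chain groups are C_0 ≅ Z^8, C_1 ≅ Z^13, C_2 ≅ Z^5.

∂_1: C_1 → C_0 is given by ∂[p,q] = [q] − [p]. For instance
  ∂[5,6] = [6] − [5].
The resulting 8×13 matrix has rank 7, and its Smith normal form has invariant factors (1,1,1,1,1,1,1).

Boundary ∂_2: C_2 → C_1 acts by ∂[p,q,r] = [q,r] − [p,r] + [p,q]. For instance
  ∂[3,4,6] = [4,6] − [3,6] + [3,4],
  ∂[1,5,6] = [5,6] − [1,6] + [1,5].
The resulting 13×5 matrix has rank 5, and its Smith normal form has invariant factors (1,1,1,1,1).

Now H_k = ker ∂_k / im ∂_{k+1}, so:

  H_0: rank C_0 − rank ∂_1 = 8 − 7 = 1, and the invariant factors of ∂_1 are all 1, so H_0 = Z.

H_0 ≅ Z.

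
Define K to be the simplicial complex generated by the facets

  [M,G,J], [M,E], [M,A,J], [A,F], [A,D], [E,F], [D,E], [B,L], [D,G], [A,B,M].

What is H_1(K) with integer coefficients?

K has 9 vertices, 14 edges, 3 triangles.
rank ∂_1 = 8, rank ∂_2 = 3 ⇒ b_1 = 14 − 8 − 3 = 3; all invariant factors of ∂_2 are 1 so no torsion. So H_1 ≅ Z^3.

H_1 ≅ Z^3.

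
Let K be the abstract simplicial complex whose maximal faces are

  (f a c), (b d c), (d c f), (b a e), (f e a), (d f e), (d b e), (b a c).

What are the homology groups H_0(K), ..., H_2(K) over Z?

H_0 = Z,  H_1 = 0,  H_2 = Z.

We work with the vertex ordering a < b < c < d < e < f. The simplices of K, each written with vertices in increasing order, are:

  0-simplices (6): a, b, c, d, e, f
  1-simplices (12): ab, ac, ae, af, bc, bd, be, cd, cf, de, df, ef
  2-simplices (8): abc, abe, acf, aef, bcd, bde, cdf, def

Hence C_0 ≅ Z^6, C_1 ≅ Z^12, C_2 ≅ Z^8.

∂_1: C_1 → C_0 maps an edge to its endpoints' difference, ∂[p,q] = q − p. For instance
  ∂ef = f − e.
As a 6×12 matrix over Z this has rank 5, with invariant factors (1,1,1,1,1).

Boundary ∂_2: C_2 → C_1 acts by ∂[p,q,r] = [q,r] − [p,r] + [p,q]. For instance
  ∂aef = ef − af + ae,
  ∂cdf = df − cf + cd.
This gives a 12×8 integer matrix of rank 7; reducing to Smith normal form yields diagonal entries (1,1,1,1,1,1,1).

Reading off H_k = ker ∂_k / im ∂_{k+1}:

  H_0: rank C_0 − rank ∂_1 = 6 − 5 = 1, and the invariant factors of ∂_1 are all 1, so H_0 ≅ Z.
  H_1: rank ker ∂_1 − rank ∂_2 = (12 − 5) − 7 = 0, and the invariant factors of ∂_2 are all 1, so H_1 ≅ 0.
  H_2: rank ker ∂_2 − rank ∂_3 = (8 − 7) − 0 = 1, and there is no ∂_3, so H_2 ≅ Z.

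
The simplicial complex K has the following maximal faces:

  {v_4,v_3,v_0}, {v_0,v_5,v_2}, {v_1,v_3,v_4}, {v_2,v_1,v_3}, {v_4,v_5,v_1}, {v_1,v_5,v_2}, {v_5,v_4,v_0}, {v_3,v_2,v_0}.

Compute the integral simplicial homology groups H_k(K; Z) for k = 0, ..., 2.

Take the total order v_0 < v_1 < v_2 < v_3 < v_4 < v_5 on the vertex set. Then K (dimension 2) consists of the simplices:

  0-simplices (6): [v_0], [v_1], [v_2], [v_3], [v_4], [v_5]
  1-simplices (12): [v_0,v_2], [v_0,v_3], [v_0,v_4], [v_0,v_5], [v_1,v_2], [v_1,v_3], [v_1,v_4], [v_1,v_5], [v_2,v_3], [v_2,v_5], [v_3,v_4], [v_4,v_5]
  2-simplices (8): [v_0,v_2,v_3], [v_0,v_2,v_5], [v_0,v_3,v_4], [v_0,v_4,v_5], [v_1,v_2,v_3], [v_1,v_2,v_5], [v_1,v_3,v_4], [v_1,v_4,v_5]

so the chain groups are C_0 ≅ Z^6, C_1 ≅ Z^12, C_2 ≅ Z^8.

The boundary map ∂_1: C_1 → C_0 is given by ∂[p,q] = [q] − [p]. For instance
  ∂[v_4,v_5] = [v_5] − [v_4].
This gives a 6×12 integer matrix of rank 5; reducing to Smith normal form yields diagonal entries (1,1,1,1,1).

Boundary ∂_2: C_2 → C_1 maps a triangle to the signed sum of its edges. For instance
  ∂[v_1,v_2,v_3] = [v_2,v_3] − [v_1,v_3] + [v_1,v_2],
  ∂[v_0,v_3,v_4] = [v_3,v_4] − [v_0,v_4] + [v_0,v_3].
The resulting 12×8 matrix has rank 7, and its Smith normal form has invariant factors (1,1,1,1,1,1,1).

Reading off H_k = ker ∂_k / im ∂_{k+1}:

  H_0: rank C_0 − rank ∂_1 = 6 − 5 = 1, and the invariant factors of ∂_1 are all 1, so H_0 = Z.
  H_1: rank ker ∂_1 − rank ∂_2 = (12 − 5) − 7 = 0, and the invariant factors of ∂_2 are all 1, so H_1 = 0.
  H_2: rank ker ∂_2 − rank ∂_3 = (8 − 7) − 0 = 1, and there is no ∂_3, so H_2 = Z.

As a check, the Euler characteristic is 6 − 12 + 8 = 2, which agrees with 1 − 0 + 1 = 2.
(K is a triangulation of the 2-sphere S^2.)

H_0 ≅ Z,  H_1 = 0,  H_2 ≅ Z.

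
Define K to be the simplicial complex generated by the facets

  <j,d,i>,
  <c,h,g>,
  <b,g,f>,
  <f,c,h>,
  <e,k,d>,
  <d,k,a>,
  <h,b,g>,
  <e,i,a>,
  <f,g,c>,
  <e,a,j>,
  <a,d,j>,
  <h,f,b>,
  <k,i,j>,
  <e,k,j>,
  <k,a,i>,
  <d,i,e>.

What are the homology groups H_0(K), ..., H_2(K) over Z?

H_0 = Z^2,  H_1 = Z/2,  H_2 = Z.

Fix the vertex order a < b < c < d < e < f < g < h < i < j < k and write every simplex with vertices in increasing order. Then dim K = 2 and the simplices of K are:

  0-simplices (11): a, b, c, d, e, f, g, h, i, j, k
  1-simplices (24): ad, ae, ai, aj, ak, bf, bg, bh, cf, cg, ch, de, di, dj, dk, ei, ej, ek, fg, fh, gh, ij, ik, jk
  2-simplices (16): adj, adk, aei, aej, aik, bfg, bfh, bgh, cfg, cfh, cgh, dei, dek, dij, ejk, ijk

so the chain groups are C_0 ≅ Z^11, C_1 ≅ Z^24, C_2 ≅ Z^16.

∂_1: C_1 → C_0 is given by ∂[p,q] = [q] − [p].
As a 11×24 matrix over Z this has rank 9, with invariant factors (1,1,1,1,1,1,1,1,1).

The boundary map ∂_2: C_2 → C_1 acts by ∂[p,q,r] = [q,r] − [p,r] + [p,q]. For instance
  ∂adj = dj − aj + ad,
  ∂cfg = fg − cg + cf.
As a 24×16 matrix over Z this has rank 15, with invariant factors (1,1,1,1,1,1,1,1,1,1,1,1,1,1,2).

Computing H_k = (kernel of ∂_k) / (image of ∂_{k+1}):

  H_0: rank C_0 − rank ∂_1 = 11 − 9 = 2, and the invariant factors of ∂_1 are all 1, so H_0 ≅ Z^2.
  H_1: rank ker ∂_1 − rank ∂_2 = (24 − 9) − 15 = 0, and ∂_2 has invariant factor 2 > 1, so H_1 ≅ Z/2.
  H_2: rank ker ∂_2 − rank ∂_3 = (16 − 15) − 0 = 1, and there is no ∂_3, so H_2 ≅ Z.

(K is a triangulation of the disjoint union of the real projective plane RP^2 and the 2-sphere S^2.)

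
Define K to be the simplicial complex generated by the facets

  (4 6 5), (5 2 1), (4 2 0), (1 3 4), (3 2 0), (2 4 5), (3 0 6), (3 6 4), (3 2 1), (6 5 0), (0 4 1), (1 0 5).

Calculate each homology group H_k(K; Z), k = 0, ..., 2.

Order the vertices as 0 < 1 < 2 < 3 < 4 < 5 < 6. Listing each simplex with vertices in this order, K has dimension 2 with simplices:

  0-simplices (7): [0], [1], [2], [3], [4], [5], [6]
  1-simplices (18): [0,1], [0,2], [0,3], [0,4], [0,5], [0,6], [1,2], [1,3], [1,4], [1,5], [2,3], [2,4], [2,5], [3,4], [3,6], [4,5], [4,6], [5,6]
  2-simplices (12): [0,1,4], [0,1,5], [0,2,3], [0,2,4], [0,3,6], [0,5,6], [1,2,3], [1,2,5], [1,3,4], [2,4,5], [3,4,6], [4,5,6]

giving chain groups C_0 ≅ Z^7, C_1 ≅ Z^18, C_2 ≅ Z^12.

The boundary map ∂_1: C_1 → C_0 sends each edge [p,q] (with p < q) to q − p. For instance
  ∂[1,2] = [2] − [1].
The 7×18 boundary matrix has rank 6 and Smith normal form diag(1,1,1,1,1,1).

Boundary ∂_2: C_2 → C_1 acts by ∂[p,q,r] = [q,r] − [p,r] + [p,q]. For instance
  ∂[1,2,3] = [2,3] − [1,3] + [1,2],
  ∂[0,5,6] = [5,6] − [0,6] + [0,5].
As a 18×12 matrix over Z this has rank 12, with invariant factors (1,1,1,1,1,1,1,1,1,1,1,2).

Reading off H_k = ker ∂_k / im ∂_{k+1}:

  H_0: rank C_0 − rank ∂_1 = 7 − 6 = 1, and the invariant factors of ∂_1 are all 1, so H_0 = Z.
  H_1: rank ker ∂_1 − rank ∂_2 = (18 − 6) − 12 = 0, and ∂_2 has invariant factor 2 > 1, so H_1 = Z/2.
  H_2: rank ker ∂_2 − rank ∂_3 = (12 − 12) − 0 = 0, and there is no ∂_3, so H_2 = 0.

(K is a triangulation of the real projective plane RP^2.)

H_0 = Z,  H_1 = Z/2,  H_2 = 0.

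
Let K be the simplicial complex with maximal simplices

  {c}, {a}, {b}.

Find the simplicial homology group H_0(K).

Take the total order a < b < c on the vertex set. Then K (dimension 0) consists of the simplices:

  0-simplices (3): a, b, c

Hence C_0 ≅ Z^3.

From H_k ≅ ker(∂_k) / im(∂_{k+1}) we obtain:

  H_0: rank C_0 − rank ∂_1 = 3 − 0 = 3, and there is no ∂_1, so H_0 = Z^3.

H_0 = Z^3.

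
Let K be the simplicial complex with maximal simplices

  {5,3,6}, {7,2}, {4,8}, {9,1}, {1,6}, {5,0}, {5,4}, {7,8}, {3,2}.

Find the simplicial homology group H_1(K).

Take the total order 0 < 1 < 2 < 3 < 4 < 5 < 6 < 7 < 8 < 9 on the vertex set. Then K (dimension 2) consists of the simplices:

  0-simplices (10): [0], [1], [2], [3], [4], [5], [6], [7], [8], [9]
  1-simplices (11): [0,5], [1,6], [1,9], [2,3], [2,7], [3,5], [3,6], [4,5], [4,8], [5,6], [7,8]
  2-simplices (1): [3,5,6]

giving chain groups C_0 ≅ Z^10, C_1 ≅ Z^11, C_2 ≅ Z^1.

The boundary map ∂_1: C_1 → C_0 maps an edge to its endpoints' difference, ∂[p,q] = q − p. For instance
  ∂[3,6] = [6] − [3].
The 10×11 boundary matrix has rank 9 and Smith normal form diag(1,1,1,1,1,1,1,1,1).

∂_2: C_2 → C_1 sends each 2-simplex [p,q,r] to [q,r] − [p,r] + [p,q]. For instance
  ∂[3,5,6] = [5,6] − [3,6] + [3,5].
This gives a 11×1 integer matrix of rank 1; reducing to Smith normal form yields diagonal entries (1).

Computing H_k = (kernel of ∂_k) / (image of ∂_{k+1}):

  H_1: rank ker ∂_1 − rank ∂_2 = (11 − 9) − 1 = 1, and the invariant factors of ∂_2 are all 1, so H_1 ≅ Z.

H_1 ≅ Z.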